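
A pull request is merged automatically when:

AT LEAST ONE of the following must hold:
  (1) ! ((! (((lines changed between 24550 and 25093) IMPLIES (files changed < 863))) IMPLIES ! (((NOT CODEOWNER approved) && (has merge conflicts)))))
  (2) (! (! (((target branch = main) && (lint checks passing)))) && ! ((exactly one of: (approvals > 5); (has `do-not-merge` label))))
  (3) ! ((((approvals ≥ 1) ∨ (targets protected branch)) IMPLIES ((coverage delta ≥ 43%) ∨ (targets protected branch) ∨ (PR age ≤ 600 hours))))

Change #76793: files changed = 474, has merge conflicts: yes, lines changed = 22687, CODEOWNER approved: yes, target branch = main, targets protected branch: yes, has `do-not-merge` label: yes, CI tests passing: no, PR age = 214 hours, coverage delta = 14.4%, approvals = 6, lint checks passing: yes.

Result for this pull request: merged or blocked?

Atomic conditions:
  lines changed between 24550 and 25093: 22687 in [24550, 25093] is false
  files changed < 863: 474 < 863 is true
  NOT CODEOWNER approved: yes → false
  has merge conflicts: yes → true
  target branch = main: main == main is true
  lint checks passing: yes → true
  approvals > 5: 6 > 5 is true
  has `do-not-merge` label: yes → true
  approvals ≥ 1: 6 ≥ 1 is true
  targets protected branch: yes → true
  coverage delta ≥ 43%: 14.4 ≥ 43 is false
  PR age ≤ 600 hours: 214 ≤ 600 is true
Combine:
[1.1.1.1] false → true (antecedent false ⇒ implication holds) = true
[1.1.1] NOT true = false
[1.1.2.1] false AND true = false
[1.1.2] NOT false = true
[1.1] false → true (antecedent false ⇒ implication holds) = true
[1] NOT true = false
[2.1.1.1] true AND true = true
[2.1.1] NOT true = false
[2.1] NOT false = true
[2.2.1] exactly-one(true, true) = false
[2.2] NOT false = true
[2] true AND true = true
[3.1.1] true OR true = true
[3.1.2] false OR true OR true = true
[3.1] true → true = true
[3] NOT true = false
[root] false OR true OR false = true
Overall: true → merged

Merged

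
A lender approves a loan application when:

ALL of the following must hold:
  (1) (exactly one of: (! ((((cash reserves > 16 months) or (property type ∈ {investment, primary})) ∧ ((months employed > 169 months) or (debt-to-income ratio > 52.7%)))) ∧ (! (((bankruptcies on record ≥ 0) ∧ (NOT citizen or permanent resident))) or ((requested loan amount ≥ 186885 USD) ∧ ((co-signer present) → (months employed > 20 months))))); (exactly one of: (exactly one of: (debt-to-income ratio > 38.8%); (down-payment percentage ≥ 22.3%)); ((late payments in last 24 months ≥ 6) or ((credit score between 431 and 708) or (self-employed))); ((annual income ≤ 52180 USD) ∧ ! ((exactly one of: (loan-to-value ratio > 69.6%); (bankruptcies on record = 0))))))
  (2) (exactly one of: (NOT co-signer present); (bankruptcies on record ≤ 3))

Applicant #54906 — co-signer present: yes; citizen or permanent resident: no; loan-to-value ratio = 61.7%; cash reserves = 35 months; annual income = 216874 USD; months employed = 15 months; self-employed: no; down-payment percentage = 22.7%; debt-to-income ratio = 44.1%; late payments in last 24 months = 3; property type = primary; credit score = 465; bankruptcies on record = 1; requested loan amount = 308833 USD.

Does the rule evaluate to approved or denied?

Atomic conditions:
  cash reserves > 16 months: 35 > 16 is true
  property type ∈ {investment, primary}: primary is in the set → true
  months employed > 169 months: 15 > 169 is false
  debt-to-income ratio > 52.7%: 44.1 > 52.7 is false
  bankruptcies on record ≥ 0: 1 ≥ 0 is true
  NOT citizen or permanent resident: no → true
  requested loan amount ≥ 186885 USD: 308833 ≥ 186885 is true
  co-signer present: yes → true
  months employed > 20 months: 15 > 20 is false
  debt-to-income ratio > 38.8%: 44.1 > 38.8 is true
  down-payment percentage ≥ 22.3%: 22.7 ≥ 22.3 is true
  late payments in last 24 months ≥ 6: 3 ≥ 6 is false
  credit score between 431 and 708: 465 in [431, 708] is true
  self-employed: no → false
  annual income ≤ 52180 USD: 216874 ≤ 52180 is false
  loan-to-value ratio > 69.6%: 61.7 > 69.6 is false
  bankruptcies on record = 0: 1 == 0 is false
  NOT co-signer present: yes → false
  bankruptcies on record ≤ 3: 1 ≤ 3 is true
Combine:
[1.1.1.1.1] true OR true = true
[1.1.1.1.2] false OR false = false
[1.1.1.1] true AND false = false
[1.1.1] NOT false = true
[1.1.2.1.1] true AND true = true
[1.1.2.1] NOT true = false
[1.1.2.2.2] true → false = false
[1.1.2.2] true AND false = false
[1.1.2] false OR false = false
[1.1] true AND false = false
[1.2.1] exactly-one(true, true) = false
[1.2.2.2] true OR false = true
[1.2.2] false OR true = true
[1.2.3.2.1] exactly-one(false, false) = false
[1.2.3.2] NOT false = true
[1.2.3] false AND true = false
[1.2] exactly-one(false, true, false) = true
[1] exactly-one(false, true) = true
[2] exactly-one(false, true) = true
[root] true AND true = true
Overall: true → approved

Approved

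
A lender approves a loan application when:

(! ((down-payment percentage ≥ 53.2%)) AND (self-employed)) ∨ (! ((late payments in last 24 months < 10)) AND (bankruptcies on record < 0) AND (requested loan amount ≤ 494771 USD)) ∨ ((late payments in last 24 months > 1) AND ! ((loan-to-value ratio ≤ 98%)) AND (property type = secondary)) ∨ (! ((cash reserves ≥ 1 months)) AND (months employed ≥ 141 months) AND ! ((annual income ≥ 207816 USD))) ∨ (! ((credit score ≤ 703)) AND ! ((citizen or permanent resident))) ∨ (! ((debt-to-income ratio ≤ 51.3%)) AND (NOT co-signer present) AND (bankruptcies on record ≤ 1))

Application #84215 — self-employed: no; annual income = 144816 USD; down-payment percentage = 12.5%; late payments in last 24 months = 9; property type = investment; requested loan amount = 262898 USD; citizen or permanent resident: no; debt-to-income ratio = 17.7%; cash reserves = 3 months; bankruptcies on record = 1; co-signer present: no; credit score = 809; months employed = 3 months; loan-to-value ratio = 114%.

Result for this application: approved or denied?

Atomic conditions:
  down-payment percentage ≥ 53.2%: 12.5 ≥ 53.2 is false
  self-employed: no → false
  late payments in last 24 months < 10: 9 < 10 is true
  bankruptcies on record < 0: 1 < 0 is false
  requested loan amount ≤ 494771 USD: 262898 ≤ 494771 is true
  late payments in last 24 months > 1: 9 > 1 is true
  loan-to-value ratio ≤ 98%: 114 ≤ 98 is false
  property type = secondary: investment == secondary is false
  cash reserves ≥ 1 months: 3 ≥ 1 is true
  months employed ≥ 141 months: 3 ≥ 141 is false
  annual income ≥ 207816 USD: 144816 ≥ 207816 is false
  credit score ≤ 703: 809 ≤ 703 is false
  citizen or permanent resident: no → false
  debt-to-income ratio ≤ 51.3%: 17.7 ≤ 51.3 is true
  NOT co-signer present: no → true
  bankruptcies on record ≤ 1: 1 ≤ 1 is true
Combine:
[1.1] NOT false = true
[1] true AND false = false
[2.1] NOT true = false
[2] false AND false AND true = false
[3.2] NOT false = true
[3] true AND true AND false = false
[4.1] NOT true = false
[4.3] NOT false = true
[4] false AND false AND true = false
[5.1] NOT false = true
[5.2] NOT false = true
[5] true AND true = true
[6.1] NOT true = false
[6] false AND true AND true = false
[root] false OR false OR false OR false OR true OR false = true
Overall: true → approved

Approved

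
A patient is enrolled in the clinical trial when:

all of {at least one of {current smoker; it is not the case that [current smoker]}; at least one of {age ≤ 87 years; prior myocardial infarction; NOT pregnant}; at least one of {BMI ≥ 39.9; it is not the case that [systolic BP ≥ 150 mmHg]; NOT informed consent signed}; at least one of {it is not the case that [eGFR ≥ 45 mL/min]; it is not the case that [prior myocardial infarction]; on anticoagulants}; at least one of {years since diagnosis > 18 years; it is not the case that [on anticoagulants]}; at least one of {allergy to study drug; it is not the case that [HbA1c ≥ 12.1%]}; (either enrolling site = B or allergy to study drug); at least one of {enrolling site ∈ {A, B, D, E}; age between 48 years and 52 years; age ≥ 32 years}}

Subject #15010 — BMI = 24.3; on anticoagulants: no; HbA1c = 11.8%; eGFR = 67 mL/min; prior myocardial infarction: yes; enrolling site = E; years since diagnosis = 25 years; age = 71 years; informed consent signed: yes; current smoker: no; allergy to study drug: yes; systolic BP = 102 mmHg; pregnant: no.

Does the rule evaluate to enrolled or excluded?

Excluded

Atomic conditions:
  current smoker: no → false
  age ≤ 87 years: 71 ≤ 87 is true
  prior myocardial infarction: yes → true
  NOT pregnant: no → true
  BMI ≥ 39.9: 24.3 ≥ 39.9 is false
  systolic BP ≥ 150 mmHg: 102 ≥ 150 is false
  NOT informed consent signed: yes → false
  eGFR ≥ 45 mL/min: 67 ≥ 45 is true
  on anticoagulants: no → false
  years since diagnosis > 18 years: 25 > 18 is true
  allergy to study drug: yes → true
  HbA1c ≥ 12.1%: 11.8 ≥ 12.1 is false
  enrolling site = B: E == B is false
  enrolling site ∈ {A, B, D, E}: E is in the set → true
  age between 48 years and 52 years: 71 in [48, 52] is false
  age ≥ 32 years: 71 ≥ 32 is true
Combine:
[1.2] NOT false = true
[1] false OR true = true
[2] true OR true OR true = true
[3.2] NOT false = true
[3] false OR true OR false = true
[4.1] NOT true = false
[4.2] NOT true = false
[4] false OR false OR false = false
[5.2] NOT false = true
[5] true OR true = true
[6.2] NOT false = true
[6] true OR true = true
[7] false OR true = true
[8] true OR false OR true = true
[root] true AND true AND true AND false AND true AND true AND true AND true = false
Overall: false → excluded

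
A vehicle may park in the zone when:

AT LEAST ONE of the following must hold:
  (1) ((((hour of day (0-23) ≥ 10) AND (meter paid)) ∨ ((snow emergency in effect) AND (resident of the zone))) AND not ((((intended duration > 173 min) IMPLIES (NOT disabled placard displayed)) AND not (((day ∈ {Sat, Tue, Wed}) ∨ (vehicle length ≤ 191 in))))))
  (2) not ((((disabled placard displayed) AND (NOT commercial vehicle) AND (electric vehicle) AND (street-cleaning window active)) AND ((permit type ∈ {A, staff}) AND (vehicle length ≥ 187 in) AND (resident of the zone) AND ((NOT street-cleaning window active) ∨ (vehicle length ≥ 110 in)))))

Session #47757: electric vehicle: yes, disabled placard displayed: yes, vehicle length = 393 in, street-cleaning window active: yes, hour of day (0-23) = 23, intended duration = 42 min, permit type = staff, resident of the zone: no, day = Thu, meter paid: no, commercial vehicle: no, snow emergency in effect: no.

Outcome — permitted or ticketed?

Atomic conditions:
  hour of day (0-23) ≥ 10: 23 ≥ 10 is true
  meter paid: no → false
  snow emergency in effect: no → false
  resident of the zone: no → false
  intended duration > 173 min: 42 > 173 is false
  NOT disabled placard displayed: yes → false
  day ∈ {Sat, Tue, Wed}: Thu is not in the set → false
  vehicle length ≤ 191 in: 393 ≤ 191 is false
  disabled placard displayed: yes → true
  NOT commercial vehicle: no → true
  electric vehicle: yes → true
  street-cleaning window active: yes → true
  permit type ∈ {A, staff}: staff is in the set → true
  vehicle length ≥ 187 in: 393 ≥ 187 is true
  NOT street-cleaning window active: yes → false
  vehicle length ≥ 110 in: 393 ≥ 110 is true
Combine:
[1.1.1] true AND false = false
[1.1.2] false AND false = false
[1.1] false OR false = false
[1.2.1.1] false → false (antecedent false ⇒ implication holds) = true
[1.2.1.2.1] false OR false = false
[1.2.1.2] NOT false = true
[1.2.1] true AND true = true
[1.2] NOT true = false
[1] false AND false = false
[2.1.1] true AND true AND true AND true = true
[2.1.2.4] false OR true = true
[2.1.2] true AND true AND false AND true = false
[2.1] true AND false = false
[2] NOT false = true
[root] false OR true = true
Overall: true → permitted

Permitted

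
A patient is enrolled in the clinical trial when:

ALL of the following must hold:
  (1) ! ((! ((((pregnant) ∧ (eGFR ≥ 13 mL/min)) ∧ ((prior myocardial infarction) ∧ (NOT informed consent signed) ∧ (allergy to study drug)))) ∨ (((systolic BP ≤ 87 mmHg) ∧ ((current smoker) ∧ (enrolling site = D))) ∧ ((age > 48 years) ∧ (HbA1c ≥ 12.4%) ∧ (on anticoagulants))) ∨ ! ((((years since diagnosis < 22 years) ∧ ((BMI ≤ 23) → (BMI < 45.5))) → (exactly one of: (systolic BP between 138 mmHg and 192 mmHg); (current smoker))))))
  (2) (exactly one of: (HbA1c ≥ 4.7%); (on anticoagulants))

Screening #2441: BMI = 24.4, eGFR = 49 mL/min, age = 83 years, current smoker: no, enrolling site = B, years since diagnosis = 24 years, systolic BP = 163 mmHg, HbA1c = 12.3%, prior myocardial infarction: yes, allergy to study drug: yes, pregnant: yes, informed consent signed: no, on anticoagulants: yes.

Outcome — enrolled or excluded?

Excluded

Atomic conditions:
  pregnant: yes → true
  eGFR ≥ 13 mL/min: 49 ≥ 13 is true
  prior myocardial infarction: yes → true
  NOT informed consent signed: no → true
  allergy to study drug: yes → true
  systolic BP ≤ 87 mmHg: 163 ≤ 87 is false
  current smoker: no → false
  enrolling site = D: B == D is false
  age > 48 years: 83 > 48 is true
  HbA1c ≥ 12.4%: 12.3 ≥ 12.4 is false
  on anticoagulants: yes → true
  years since diagnosis < 22 years: 24 < 22 is false
  BMI ≤ 23: 24.4 ≤ 23 is false
  BMI < 45.5: 24.4 < 45.5 is true
  systolic BP between 138 mmHg and 192 mmHg: 163 in [138, 192] is true
  HbA1c ≥ 4.7%: 12.3 ≥ 4.7 is true
Combine:
[1.1.1.1.1] true AND true = true
[1.1.1.1.2] true AND true AND true = true
[1.1.1.1] true AND true = true
[1.1.1] NOT true = false
[1.1.2.1.2] false AND false = false
[1.1.2.1] false AND false = false
[1.1.2.2] true AND false AND true = false
[1.1.2] false AND false = false
[1.1.3.1.1.2] false → true (antecedent false ⇒ implication holds) = true
[1.1.3.1.1] false AND true = false
[1.1.3.1.2] exactly-one(true, false) = true
[1.1.3.1] false → true (antecedent false ⇒ implication holds) = true
[1.1.3] NOT true = false
[1.1] false OR false OR false = false
[1] NOT false = true
[2] exactly-one(true, true) = false
[root] true AND false = false
Overall: false → excluded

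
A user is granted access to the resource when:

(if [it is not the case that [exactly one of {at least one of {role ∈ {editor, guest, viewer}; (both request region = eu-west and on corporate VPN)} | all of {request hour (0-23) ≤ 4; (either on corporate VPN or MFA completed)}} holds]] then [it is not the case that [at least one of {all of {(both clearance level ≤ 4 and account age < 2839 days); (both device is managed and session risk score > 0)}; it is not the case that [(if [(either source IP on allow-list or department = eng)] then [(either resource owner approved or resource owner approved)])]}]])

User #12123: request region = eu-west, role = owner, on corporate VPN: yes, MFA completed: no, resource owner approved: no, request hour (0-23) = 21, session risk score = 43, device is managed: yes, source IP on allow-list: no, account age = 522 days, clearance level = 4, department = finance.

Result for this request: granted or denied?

Granted

Atomic conditions:
  role ∈ {editor, guest, viewer}: owner is not in the set → false
  request region = eu-west: eu-west == eu-west is true
  on corporate VPN: yes → true
  request hour (0-23) ≤ 4: 21 ≤ 4 is false
  MFA completed: no → false
  clearance level ≤ 4: 4 ≤ 4 is true
  account age < 2839 days: 522 < 2839 is true
  device is managed: yes → true
  session risk score > 0: 43 > 0 is true
  source IP on allow-list: no → false
  department = eng: finance == eng is false
  resource owner approved: no → false
Combine:
[1.1.1.2] true AND true = true
[1.1.1] false OR true = true
[1.1.2.2] true OR false = true
[1.1.2] false AND true = false
[1.1] exactly-one(true, false) = true
[1] NOT true = false
[2.1.1.1] true AND true = true
[2.1.1.2] true AND true = true
[2.1.1] true AND true = true
[2.1.2.1.1] false OR false = false
[2.1.2.1.2] false OR false = false
[2.1.2.1] false → false (antecedent false ⇒ implication holds) = true
[2.1.2] NOT true = false
[2.1] true OR false = true
[2] NOT true = false
[root] false → false (antecedent false ⇒ implication holds) = true
Overall: true → granted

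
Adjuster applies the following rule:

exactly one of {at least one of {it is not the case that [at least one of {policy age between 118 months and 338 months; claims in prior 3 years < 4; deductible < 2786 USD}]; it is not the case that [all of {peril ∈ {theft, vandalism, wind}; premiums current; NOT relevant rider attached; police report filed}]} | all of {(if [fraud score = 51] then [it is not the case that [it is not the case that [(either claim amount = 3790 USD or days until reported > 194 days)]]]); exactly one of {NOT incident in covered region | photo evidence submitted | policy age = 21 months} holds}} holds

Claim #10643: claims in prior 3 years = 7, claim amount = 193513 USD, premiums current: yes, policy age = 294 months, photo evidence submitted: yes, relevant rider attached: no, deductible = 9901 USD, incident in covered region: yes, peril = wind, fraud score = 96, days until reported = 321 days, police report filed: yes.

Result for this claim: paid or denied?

Atomic conditions:
  policy age between 118 months and 338 months: 294 in [118, 338] is true
  claims in prior 3 years < 4: 7 < 4 is false
  deductible < 2786 USD: 9901 < 2786 is false
  peril ∈ {theft, vandalism, wind}: wind is in the set → true
  premiums current: yes → true
  NOT relevant rider attached: no → true
  police report filed: yes → true
  fraud score = 51: 96 == 51 is false
  claim amount = 3790 USD: 193513 == 3790 is false
  days until reported > 194 days: 321 > 194 is true
  NOT incident in covered region: yes → false
  photo evidence submitted: yes → true
  policy age = 21 months: 294 == 21 is false
Combine:
[1.1.1] true OR false OR false = true
[1.1] NOT true = false
[1.2.1] true AND true AND true AND true = true
[1.2] NOT true = false
[1] false OR false = false
[2.1.2.1.1] false OR true = true
[2.1.2.1] NOT true = false
[2.1.2] NOT false = true
[2.1] false → true (antecedent false ⇒ implication holds) = true
[2.2] exactly-one(false, true, false) = true
[2] true AND true = true
[root] exactly-one(false, true) = true
Overall: true → paid

Paid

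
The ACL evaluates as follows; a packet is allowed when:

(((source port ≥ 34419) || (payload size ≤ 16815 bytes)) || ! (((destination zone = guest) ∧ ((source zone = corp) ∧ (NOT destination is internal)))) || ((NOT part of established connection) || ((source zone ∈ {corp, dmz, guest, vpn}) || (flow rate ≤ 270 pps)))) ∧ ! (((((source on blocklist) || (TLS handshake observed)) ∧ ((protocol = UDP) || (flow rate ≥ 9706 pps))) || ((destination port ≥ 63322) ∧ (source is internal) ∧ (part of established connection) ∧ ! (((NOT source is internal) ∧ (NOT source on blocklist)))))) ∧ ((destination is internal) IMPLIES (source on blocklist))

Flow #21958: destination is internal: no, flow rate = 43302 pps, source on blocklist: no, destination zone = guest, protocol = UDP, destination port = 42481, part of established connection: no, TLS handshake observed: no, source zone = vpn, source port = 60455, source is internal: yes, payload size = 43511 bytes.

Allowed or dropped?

Allowed

Atomic conditions:
  source port ≥ 34419: 60455 ≥ 34419 is true
  payload size ≤ 16815 bytes: 43511 ≤ 16815 is false
  destination zone = guest: guest == guest is true
  source zone = corp: vpn == corp is false
  NOT destination is internal: no → true
  NOT part of established connection: no → true
  source zone ∈ {corp, dmz, guest, vpn}: vpn is in the set → true
  flow rate ≤ 270 pps: 43302 ≤ 270 is false
  source on blocklist: no → false
  TLS handshake observed: no → false
  protocol = UDP: UDP == UDP is true
  flow rate ≥ 9706 pps: 43302 ≥ 9706 is true
  destination port ≥ 63322: 42481 ≥ 63322 is false
  source is internal: yes → true
  part of established connection: no → false
  NOT source is internal: yes → false
  NOT source on blocklist: no → true
  destination is internal: no → false
Combine:
[1.1] true OR false = true
[1.2.1.2] false AND true = false
[1.2.1] true AND false = false
[1.2] NOT false = true
[1.3.2] true OR false = true
[1.3] true OR true = true
[1] true OR true OR true = true
[2.1.1.1] false OR false = false
[2.1.1.2] true OR true = true
[2.1.1] false AND true = false
[2.1.2.4.1] false AND true = false
[2.1.2.4] NOT false = true
[2.1.2] false AND true AND false AND true = false
[2.1] false OR false = false
[2] NOT false = true
[3] false → false (antecedent false ⇒ implication holds) = true
[root] true AND true AND true = true
Overall: true → allowed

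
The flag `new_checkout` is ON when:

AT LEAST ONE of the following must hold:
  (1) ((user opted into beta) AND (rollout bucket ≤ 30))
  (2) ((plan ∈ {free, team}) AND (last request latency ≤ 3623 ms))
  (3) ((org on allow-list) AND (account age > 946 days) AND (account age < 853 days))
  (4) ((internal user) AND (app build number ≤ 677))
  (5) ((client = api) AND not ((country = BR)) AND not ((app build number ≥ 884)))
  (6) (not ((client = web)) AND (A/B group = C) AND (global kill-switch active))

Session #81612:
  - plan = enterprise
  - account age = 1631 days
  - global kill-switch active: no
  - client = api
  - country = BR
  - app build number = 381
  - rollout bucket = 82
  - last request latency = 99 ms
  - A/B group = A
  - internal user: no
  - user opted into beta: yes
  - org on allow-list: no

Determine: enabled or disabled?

Disabled

Atomic conditions:
  user opted into beta: yes → true
  rollout bucket ≤ 30: 82 ≤ 30 is false
  plan ∈ {free, team}: enterprise is not in the set → false
  last request latency ≤ 3623 ms: 99 ≤ 3623 is true
  org on allow-list: no → false
  account age > 946 days: 1631 > 946 is true
  account age < 853 days: 1631 < 853 is false
  internal user: no → false
  app build number ≤ 677: 381 ≤ 677 is true
  client = api: api == api is true
  country = BR: BR == BR is true
  app build number ≥ 884: 381 ≥ 884 is false
  client = web: api == web is false
  A/B group = C: A == C is false
  global kill-switch active: no → false
Combine:
[1] true AND false = false
[2] false AND true = false
[3] false AND true AND false = false
[4] false AND true = false
[5.2] NOT true = false
[5.3] NOT false = true
[5] true AND false AND true = false
[6.1] NOT false = true
[6] true AND false AND false = false
[root] false OR false OR false OR false OR false OR false = false
Overall: false → disabled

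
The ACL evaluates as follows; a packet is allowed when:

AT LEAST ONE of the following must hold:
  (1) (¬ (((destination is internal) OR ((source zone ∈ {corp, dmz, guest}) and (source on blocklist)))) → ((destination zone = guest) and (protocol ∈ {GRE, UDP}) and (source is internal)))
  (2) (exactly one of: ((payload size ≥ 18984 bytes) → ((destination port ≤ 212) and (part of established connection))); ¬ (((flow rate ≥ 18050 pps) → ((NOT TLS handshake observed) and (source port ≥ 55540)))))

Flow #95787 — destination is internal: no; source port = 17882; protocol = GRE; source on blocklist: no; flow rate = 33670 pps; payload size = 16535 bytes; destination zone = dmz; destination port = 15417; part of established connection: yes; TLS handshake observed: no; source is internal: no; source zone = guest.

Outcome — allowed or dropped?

Dropped

Atomic conditions:
  destination is internal: no → false
  source zone ∈ {corp, dmz, guest}: guest is in the set → true
  source on blocklist: no → false
  destination zone = guest: dmz == guest is false
  protocol ∈ {GRE, UDP}: GRE is in the set → true
  source is internal: no → false
  payload size ≥ 18984 bytes: 16535 ≥ 18984 is false
  destination port ≤ 212: 15417 ≤ 212 is false
  part of established connection: yes → true
  flow rate ≥ 18050 pps: 33670 ≥ 18050 is true
  NOT TLS handshake observed: no → true
  source port ≥ 55540: 17882 ≥ 55540 is false
Combine:
[1.1.1.2] true AND false = false
[1.1.1] false OR false = false
[1.1] NOT false = true
[1.2] false AND true AND false = false
[1] true → false = false
[2.1.2] false AND true = false
[2.1] false → false (antecedent false ⇒ implication holds) = true
[2.2.1.2] true AND false = false
[2.2.1] true → false = false
[2.2] NOT false = true
[2] exactly-one(true, true) = false
[root] false OR false = false
Overall: false → dropped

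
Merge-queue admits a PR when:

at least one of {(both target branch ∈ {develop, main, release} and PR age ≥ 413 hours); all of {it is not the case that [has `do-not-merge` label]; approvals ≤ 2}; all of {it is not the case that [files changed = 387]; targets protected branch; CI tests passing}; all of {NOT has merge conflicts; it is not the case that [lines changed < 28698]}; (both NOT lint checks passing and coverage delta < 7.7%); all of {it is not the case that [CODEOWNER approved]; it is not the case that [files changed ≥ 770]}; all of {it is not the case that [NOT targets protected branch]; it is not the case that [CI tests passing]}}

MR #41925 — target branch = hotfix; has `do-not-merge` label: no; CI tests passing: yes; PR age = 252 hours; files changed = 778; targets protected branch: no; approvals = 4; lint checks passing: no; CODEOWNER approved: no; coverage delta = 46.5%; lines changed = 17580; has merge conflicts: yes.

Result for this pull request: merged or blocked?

Atomic conditions:
  target branch ∈ {develop, main, release}: hotfix is not in the set → false
  PR age ≥ 413 hours: 252 ≥ 413 is false
  has `do-not-merge` label: no → false
  approvals ≤ 2: 4 ≤ 2 is false
  files changed = 387: 778 == 387 is false
  targets protected branch: no → false
  CI tests passing: yes → true
  NOT has merge conflicts: yes → false
  lines changed < 28698: 17580 < 28698 is true
  NOT lint checks passing: no → true
  coverage delta < 7.7%: 46.5 < 7.7 is false
  CODEOWNER approved: no → false
  files changed ≥ 770: 778 ≥ 770 is true
  NOT targets protected branch: no → true
Combine:
[1] false AND false = false
[2.1] NOT false = true
[2] true AND false = false
[3.1] NOT false = true
[3] true AND false AND true = false
[4.2] NOT true = false
[4] false AND false = false
[5] true AND false = false
[6.1] NOT false = true
[6.2] NOT true = false
[6] true AND false = false
[7.1] NOT true = false
[7.2] NOT true = false
[7] false AND false = false
[root] false OR false OR false OR false OR false OR false OR false = false
Overall: false → blocked

Blocked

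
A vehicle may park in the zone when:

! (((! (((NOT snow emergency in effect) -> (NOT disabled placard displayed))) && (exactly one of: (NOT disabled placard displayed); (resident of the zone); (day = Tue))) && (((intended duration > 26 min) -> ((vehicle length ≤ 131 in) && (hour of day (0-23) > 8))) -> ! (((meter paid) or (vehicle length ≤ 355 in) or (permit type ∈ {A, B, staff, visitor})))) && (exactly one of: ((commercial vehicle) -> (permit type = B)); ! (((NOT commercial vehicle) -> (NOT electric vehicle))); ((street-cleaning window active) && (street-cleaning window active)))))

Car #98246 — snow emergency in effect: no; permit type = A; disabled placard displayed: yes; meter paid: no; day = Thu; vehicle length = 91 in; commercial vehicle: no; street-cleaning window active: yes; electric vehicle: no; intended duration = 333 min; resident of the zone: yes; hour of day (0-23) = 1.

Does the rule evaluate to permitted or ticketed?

Permitted

Atomic conditions:
  NOT snow emergency in effect: no → true
  NOT disabled placard displayed: yes → false
  resident of the zone: yes → true
  day = Tue: Thu == Tue is false
  intended duration > 26 min: 333 > 26 is true
  vehicle length ≤ 131 in: 91 ≤ 131 is true
  hour of day (0-23) > 8: 1 > 8 is false
  meter paid: no → false
  vehicle length ≤ 355 in: 91 ≤ 355 is true
  permit type ∈ {A, B, staff, visitor}: A is in the set → true
  commercial vehicle: no → false
  permit type = B: A == B is false
  NOT commercial vehicle: no → true
  NOT electric vehicle: no → true
  street-cleaning window active: yes → true
Combine:
[1.1.1.1] true → false = false
[1.1.1] NOT false = true
[1.1.2] exactly-one(false, true, false) = true
[1.1] true AND true = true
[1.2.1.2] true AND false = false
[1.2.1] true → false = false
[1.2.2.1] false OR true OR true = true
[1.2.2] NOT true = false
[1.2] false → false (antecedent false ⇒ implication holds) = true
[1.3.1] false → false (antecedent false ⇒ implication holds) = true
[1.3.2.1] true → true = true
[1.3.2] NOT true = false
[1.3.3] true AND true = true
[1.3] exactly-one(true, false, true) = false
[1] true AND true AND false = false
[root] NOT false = true
Overall: true → permitted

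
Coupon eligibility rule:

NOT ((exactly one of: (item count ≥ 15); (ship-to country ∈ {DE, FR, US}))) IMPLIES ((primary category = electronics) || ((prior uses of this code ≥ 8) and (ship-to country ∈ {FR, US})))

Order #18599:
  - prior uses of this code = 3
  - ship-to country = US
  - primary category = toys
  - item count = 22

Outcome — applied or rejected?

Atomic conditions:
  item count ≥ 15: 22 ≥ 15 is true
  ship-to country ∈ {DE, FR, US}: US is in the set → true
  primary category = electronics: toys == electronics is false
  prior uses of this code ≥ 8: 3 ≥ 8 is false
  ship-to country ∈ {FR, US}: US is in the set → true
Combine:
[1.1] exactly-one(true, true) = false
[1] NOT false = true
[2.2] false AND true = false
[2] false OR false = false
[root] true → false = false
Overall: false → rejected

Rejected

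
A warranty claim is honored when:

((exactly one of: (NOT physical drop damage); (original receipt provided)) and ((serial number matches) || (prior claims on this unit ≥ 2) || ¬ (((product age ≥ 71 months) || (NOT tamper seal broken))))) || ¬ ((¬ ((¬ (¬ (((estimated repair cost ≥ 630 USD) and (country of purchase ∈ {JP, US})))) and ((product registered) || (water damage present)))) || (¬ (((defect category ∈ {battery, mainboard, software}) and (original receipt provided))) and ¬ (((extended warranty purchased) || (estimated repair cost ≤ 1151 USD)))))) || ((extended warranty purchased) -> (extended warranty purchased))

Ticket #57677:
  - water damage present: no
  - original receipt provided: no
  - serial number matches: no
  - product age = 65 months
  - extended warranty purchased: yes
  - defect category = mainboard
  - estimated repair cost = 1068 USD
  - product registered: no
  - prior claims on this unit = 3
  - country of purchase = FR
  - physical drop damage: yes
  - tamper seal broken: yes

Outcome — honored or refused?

Honored

Atomic conditions:
  NOT physical drop damage: yes → false
  original receipt provided: no → false
  serial number matches: no → false
  prior claims on this unit ≥ 2: 3 ≥ 2 is true
  product age ≥ 71 months: 65 ≥ 71 is false
  NOT tamper seal broken: yes → false
  estimated repair cost ≥ 630 USD: 1068 ≥ 630 is true
  country of purchase ∈ {JP, US}: FR is not in the set → false
  product registered: no → false
  water damage present: no → false
  defect category ∈ {battery, mainboard, software}: mainboard is in the set → true
  extended warranty purchased: yes → true
  estimated repair cost ≤ 1151 USD: 1068 ≤ 1151 is true
Combine:
[1.1] exactly-one(false, false) = false
[1.2.3.1] false OR false = false
[1.2.3] NOT false = true
[1.2] false OR true OR true = true
[1] false AND true = false
[2.1.1.1.1.1.1] true AND false = false
[2.1.1.1.1.1] NOT false = true
[2.1.1.1.1] NOT true = false
[2.1.1.1.2] false OR false = false
[2.1.1.1] false AND false = false
[2.1.1] NOT false = true
[2.1.2.1.1] true AND false = false
[2.1.2.1] NOT false = true
[2.1.2.2.1] true OR true = true
[2.1.2.2] NOT true = false
[2.1.2] true AND false = false
[2.1] true OR false = true
[2] NOT true = false
[3] true → true = true
[root] false OR false OR true = true
Overall: true → honored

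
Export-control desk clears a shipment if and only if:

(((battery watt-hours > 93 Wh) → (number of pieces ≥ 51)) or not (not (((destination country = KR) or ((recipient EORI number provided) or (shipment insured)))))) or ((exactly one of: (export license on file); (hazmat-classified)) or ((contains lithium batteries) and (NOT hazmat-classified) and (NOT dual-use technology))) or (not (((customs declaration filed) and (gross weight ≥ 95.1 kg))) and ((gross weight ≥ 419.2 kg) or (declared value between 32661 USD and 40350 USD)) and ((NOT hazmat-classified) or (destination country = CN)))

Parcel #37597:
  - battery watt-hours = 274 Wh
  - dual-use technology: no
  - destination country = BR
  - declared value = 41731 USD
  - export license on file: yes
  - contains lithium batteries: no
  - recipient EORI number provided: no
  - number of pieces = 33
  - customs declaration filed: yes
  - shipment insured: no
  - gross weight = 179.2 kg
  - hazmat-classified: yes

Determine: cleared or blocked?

Blocked

Atomic conditions:
  battery watt-hours > 93 Wh: 274 > 93 is true
  number of pieces ≥ 51: 33 ≥ 51 is false
  destination country = KR: BR == KR is false
  recipient EORI number provided: no → false
  shipment insured: no → false
  export license on file: yes → true
  hazmat-classified: yes → true
  contains lithium batteries: no → false
  NOT hazmat-classified: yes → false
  NOT dual-use technology: no → true
  customs declaration filed: yes → true
  gross weight ≥ 95.1 kg: 179.2 ≥ 95.1 is true
  gross weight ≥ 419.2 kg: 179.2 ≥ 419.2 is false
  declared value between 32661 USD and 40350 USD: 41731 in [32661, 40350] is false
  destination country = CN: BR == CN is false
Combine:
[1.1] true → false = false
[1.2.1.1.2] false OR false = false
[1.2.1.1] false OR false = false
[1.2.1] NOT false = true
[1.2] NOT true = false
[1] false OR false = false
[2.1] exactly-one(true, true) = false
[2.2] false AND false AND true = false
[2] false OR false = false
[3.1.1] true AND true = true
[3.1] NOT true = false
[3.2] false OR false = false
[3.3] false OR false = false
[3] false AND false AND false = false
[root] false OR false OR false = false
Overall: false → blocked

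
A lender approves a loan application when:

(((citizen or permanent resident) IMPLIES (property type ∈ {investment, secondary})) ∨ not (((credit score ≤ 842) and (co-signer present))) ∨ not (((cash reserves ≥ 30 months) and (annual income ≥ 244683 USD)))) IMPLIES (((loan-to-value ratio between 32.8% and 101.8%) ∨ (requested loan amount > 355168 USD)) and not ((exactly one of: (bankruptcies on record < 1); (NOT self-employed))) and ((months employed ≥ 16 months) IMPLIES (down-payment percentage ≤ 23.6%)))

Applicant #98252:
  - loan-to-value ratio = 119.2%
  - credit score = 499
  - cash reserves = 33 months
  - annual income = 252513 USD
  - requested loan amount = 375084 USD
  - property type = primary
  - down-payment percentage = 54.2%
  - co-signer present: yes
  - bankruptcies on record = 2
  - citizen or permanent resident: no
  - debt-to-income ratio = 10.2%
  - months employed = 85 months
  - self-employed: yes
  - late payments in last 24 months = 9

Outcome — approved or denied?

Denied

Atomic conditions:
  citizen or permanent resident: no → false
  property type ∈ {investment, secondary}: primary is not in the set → false
  credit score ≤ 842: 499 ≤ 842 is true
  co-signer present: yes → true
  cash reserves ≥ 30 months: 33 ≥ 30 is true
  annual income ≥ 244683 USD: 252513 ≥ 244683 is true
  loan-to-value ratio between 32.8% and 101.8%: 119.2 in [32.8, 101.8] is false
  requested loan amount > 355168 USD: 375084 > 355168 is true
  bankruptcies on record < 1: 2 < 1 is false
  NOT self-employed: yes → false
  months employed ≥ 16 months: 85 ≥ 16 is true
  down-payment percentage ≤ 23.6%: 54.2 ≤ 23.6 is false
Combine:
[1.1] false → false (antecedent false ⇒ implication holds) = true
[1.2.1] true AND true = true
[1.2] NOT true = false
[1.3.1] true AND true = true
[1.3] NOT true = false
[1] true OR false OR false = true
[2.1] false OR true = true
[2.2.1] exactly-one(false, false) = false
[2.2] NOT false = true
[2.3] true → false = false
[2] true AND true AND false = false
[root] true → false = false
Overall: false → denied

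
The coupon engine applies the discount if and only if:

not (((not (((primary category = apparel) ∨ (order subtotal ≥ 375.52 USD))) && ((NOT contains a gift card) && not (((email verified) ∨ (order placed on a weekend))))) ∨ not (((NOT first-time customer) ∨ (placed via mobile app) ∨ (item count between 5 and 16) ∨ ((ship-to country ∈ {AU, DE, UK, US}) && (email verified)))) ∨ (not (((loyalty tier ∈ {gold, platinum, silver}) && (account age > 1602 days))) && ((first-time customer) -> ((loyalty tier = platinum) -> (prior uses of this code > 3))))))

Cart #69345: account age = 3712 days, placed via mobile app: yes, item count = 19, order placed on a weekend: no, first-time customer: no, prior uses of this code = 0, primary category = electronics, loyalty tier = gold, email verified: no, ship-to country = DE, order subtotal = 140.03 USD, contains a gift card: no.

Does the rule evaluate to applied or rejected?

Atomic conditions:
  primary category = apparel: electronics == apparel is false
  order subtotal ≥ 375.52 USD: 140.03 ≥ 375.52 is false
  NOT contains a gift card: no → true
  email verified: no → false
  order placed on a weekend: no → false
  NOT first-time customer: no → true
  placed via mobile app: yes → true
  item count between 5 and 16: 19 in [5, 16] is false
  ship-to country ∈ {AU, DE, UK, US}: DE is in the set → true
  loyalty tier ∈ {gold, platinum, silver}: gold is in the set → true
  account age > 1602 days: 3712 > 1602 is true
  first-time customer: no → false
  loyalty tier = platinum: gold == platinum is false
  prior uses of this code > 3: 0 > 3 is false
Combine:
[1.1.1.1] false OR false = false
[1.1.1] NOT false = true
[1.1.2.2.1] false OR false = false
[1.1.2.2] NOT false = true
[1.1.2] true AND true = true
[1.1] true AND true = true
[1.2.1.4] true AND false = false
[1.2.1] true OR true OR false OR false = true
[1.2] NOT true = false
[1.3.1.1] true AND true = true
[1.3.1] NOT true = false
[1.3.2.2] false → false (antecedent false ⇒ implication holds) = true
[1.3.2] false → true (antecedent false ⇒ implication holds) = true
[1.3] false AND true = false
[1] true OR false OR false = true
[root] NOT true = false
Overall: false → rejected

Rejected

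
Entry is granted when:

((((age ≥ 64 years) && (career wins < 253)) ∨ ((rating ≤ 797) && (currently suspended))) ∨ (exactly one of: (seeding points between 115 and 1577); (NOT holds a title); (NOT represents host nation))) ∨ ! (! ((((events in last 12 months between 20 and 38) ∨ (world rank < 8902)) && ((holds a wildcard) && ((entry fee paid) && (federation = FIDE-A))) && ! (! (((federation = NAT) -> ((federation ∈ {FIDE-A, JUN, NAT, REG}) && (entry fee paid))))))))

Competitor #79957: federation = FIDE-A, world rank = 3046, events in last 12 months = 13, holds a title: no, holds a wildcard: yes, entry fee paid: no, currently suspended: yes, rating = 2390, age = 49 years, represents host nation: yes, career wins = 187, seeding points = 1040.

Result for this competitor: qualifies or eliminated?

Eliminated

Atomic conditions:
  age ≥ 64 years: 49 ≥ 64 is false
  career wins < 253: 187 < 253 is true
  rating ≤ 797: 2390 ≤ 797 is false
  currently suspended: yes → true
  seeding points between 115 and 1577: 1040 in [115, 1577] is true
  NOT holds a title: no → true
  NOT represents host nation: yes → false
  events in last 12 months between 20 and 38: 13 in [20, 38] is false
  world rank < 8902: 3046 < 8902 is true
  holds a wildcard: yes → true
  entry fee paid: no → false
  federation = FIDE-A: FIDE-A == FIDE-A is true
  federation = NAT: FIDE-A == NAT is false
  federation ∈ {FIDE-A, JUN, NAT, REG}: FIDE-A is in the set → true
Combine:
[1.1.1] false AND true = false
[1.1.2] false AND true = false
[1.1] false OR false = false
[1.2] exactly-one(true, true, false) = false
[1] false OR false = false
[2.1.1.1] false OR true = true
[2.1.1.2.2] false AND true = false
[2.1.1.2] true AND false = false
[2.1.1.3.1.1.2] true AND false = false
[2.1.1.3.1.1] false → false (antecedent false ⇒ implication holds) = true
[2.1.1.3.1] NOT true = false
[2.1.1.3] NOT false = true
[2.1.1] true AND false AND true = false
[2.1] NOT false = true
[2] NOT true = false
[root] false OR false = false
Overall: false → eliminated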